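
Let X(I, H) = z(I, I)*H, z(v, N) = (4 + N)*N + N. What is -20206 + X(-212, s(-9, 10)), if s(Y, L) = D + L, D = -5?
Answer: 199214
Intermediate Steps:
s(Y, L) = -5 + L
z(v, N) = N + N*(4 + N) (z(v, N) = N*(4 + N) + N = N + N*(4 + N))
X(I, H) = H*I*(5 + I) (X(I, H) = (I*(5 + I))*H = H*I*(5 + I))
-20206 + X(-212, s(-9, 10)) = -20206 + (-5 + 10)*(-212)*(5 - 212) = -20206 + 5*(-212)*(-207) = -20206 + 219420 = 199214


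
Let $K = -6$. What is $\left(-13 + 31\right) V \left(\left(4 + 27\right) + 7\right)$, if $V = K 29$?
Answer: $-119016$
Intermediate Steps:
$V = -174$ ($V = \left(-6\right) 29 = -174$)
$\left(-13 + 31\right) V \left(\left(4 + 27\right) + 7\right) = \left(-13 + 31\right) \left(-174\right) \left(\left(4 + 27\right) + 7\right) = 18 \left(-174\right) \left(31 + 7\right) = \left(-3132\right) 38 = -119016$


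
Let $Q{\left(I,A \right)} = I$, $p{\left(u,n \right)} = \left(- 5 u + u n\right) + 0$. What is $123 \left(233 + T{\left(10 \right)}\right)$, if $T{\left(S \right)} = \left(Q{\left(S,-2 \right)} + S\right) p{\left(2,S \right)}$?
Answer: $53259$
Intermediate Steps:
$p{\left(u,n \right)} = - 5 u + n u$ ($p{\left(u,n \right)} = \left(- 5 u + n u\right) + 0 = - 5 u + n u$)
$T{\left(S \right)} = 2 S \left(-10 + 2 S\right)$ ($T{\left(S \right)} = \left(S + S\right) 2 \left(-5 + S\right) = 2 S \left(-10 + 2 S\right)$)
$123 \left(233 + T{\left(10 \right)}\right) = 123 \left(233 + 4 \cdot 10 \left(-5 + 10\right)\right) = 123 \left(233 + 4 \cdot 10 \cdot 5\right) = 123 \left(233 + 200\right) = 123 \cdot 433 = 53259$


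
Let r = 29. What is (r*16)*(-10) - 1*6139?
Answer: -10779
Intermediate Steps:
(r*16)*(-10) - 1*6139 = (29*16)*(-10) - 1*6139 = 464*(-10) - 6139 = -4640 - 6139 = -10779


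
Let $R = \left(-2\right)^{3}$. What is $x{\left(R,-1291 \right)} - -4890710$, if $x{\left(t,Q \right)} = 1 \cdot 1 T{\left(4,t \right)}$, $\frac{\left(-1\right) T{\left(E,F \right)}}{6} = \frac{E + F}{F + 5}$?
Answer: $4890702$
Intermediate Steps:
$R = -8$
$T{\left(E,F \right)} = - \frac{6 \left(E + F\right)}{5 + F}$ ($T{\left(E,F \right)} = - 6 \frac{E + F}{F + 5} = - 6 \frac{E + F}{5 + F} = - \frac{6 \left(E + F\right)}{5 + F}$)
$x{\left(t,Q \right)} = \frac{6 \left(-4 - t\right)}{5 + t}$ ($x{\left(t,Q \right)} = 1 \cdot 1 \frac{6 \left(\left(-1\right) 4 - t\right)}{5 + t} = 1 \frac{6 \left(-4 - t\right)}{5 + t} = \frac{6 \left(-4 - t\right)}{5 + t}$)
$x{\left(R,-1291 \right)} - -4890710 = \frac{6 \left(-4 - -8\right)}{5 - 8} - -4890710 = \frac{6 \left(-4 + 8\right)}{-3} + 4890710 = 6 \left(- \frac{1}{3}\right) 4 + 4890710 = -8 + 4890710 = 4890702$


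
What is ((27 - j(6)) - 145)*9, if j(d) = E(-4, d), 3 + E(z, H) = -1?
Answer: -1026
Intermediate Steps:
E(z, H) = -4 (E(z, H) = -3 - 1 = -4)
j(d) = -4
((27 - j(6)) - 145)*9 = ((27 - 1*(-4)) - 145)*9 = ((27 + 4) - 145)*9 = (31 - 145)*9 = -114*9 = -1026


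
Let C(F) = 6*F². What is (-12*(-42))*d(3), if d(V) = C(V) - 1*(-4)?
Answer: 29232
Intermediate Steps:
d(V) = 4 + 6*V² (d(V) = 6*V² - 1*(-4) = 6*V² + 4 = 4 + 6*V²)
(-12*(-42))*d(3) = (-12*(-42))*(4 + 6*3²) = 504*(4 + 6*9) = 504*(4 + 54) = 504*58 = 29232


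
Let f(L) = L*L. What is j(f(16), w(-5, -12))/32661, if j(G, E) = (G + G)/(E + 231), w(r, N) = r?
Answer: 256/3690693 ≈ 6.9364e-5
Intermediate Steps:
f(L) = L**2
j(G, E) = 2*G/(231 + E) (j(G, E) = (2*G)/(231 + E) = 2*G/(231 + E))
j(f(16), w(-5, -12))/32661 = (2*16**2/(231 - 5))/32661 = (2*256/226)*(1/32661) = (2*256*(1/226))*(1/32661) = (256/113)*(1/32661) = 256/3690693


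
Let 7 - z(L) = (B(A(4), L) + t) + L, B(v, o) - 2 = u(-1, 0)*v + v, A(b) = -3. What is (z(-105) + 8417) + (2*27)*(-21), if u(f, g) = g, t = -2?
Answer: 7398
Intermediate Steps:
B(v, o) = 2 + v (B(v, o) = 2 + (0*v + v) = 2 + (0 + v) = 2 + v)
z(L) = 10 - L (z(L) = 7 - (((2 - 3) - 2) + L) = 7 - ((-1 - 2) + L) = 7 - (-3 + L) = 7 + (3 - L) = 10 - L)
(z(-105) + 8417) + (2*27)*(-21) = ((10 - 1*(-105)) + 8417) + (2*27)*(-21) = ((10 + 105) + 8417) + 54*(-21) = (115 + 8417) - 1134 = 8532 - 1134 = 7398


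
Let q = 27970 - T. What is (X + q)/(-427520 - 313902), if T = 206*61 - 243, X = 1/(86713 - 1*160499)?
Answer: -104957231/4973323972 ≈ -0.021104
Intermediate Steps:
X = -1/73786 (X = 1/(86713 - 160499) = 1/(-73786) = -1/73786 ≈ -1.3553e-5)
T = 12323 (T = 12566 - 243 = 12323)
q = 15647 (q = 27970 - 1*12323 = 27970 - 12323 = 15647)
(X + q)/(-427520 - 313902) = (-1/73786 + 15647)/(-427520 - 313902) = (1154529541/73786)/(-741422) = (1154529541/73786)*(-1/741422) = -104957231/4973323972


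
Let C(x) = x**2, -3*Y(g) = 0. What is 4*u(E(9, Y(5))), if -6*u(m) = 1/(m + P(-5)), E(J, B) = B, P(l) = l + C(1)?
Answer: 1/6 ≈ 0.16667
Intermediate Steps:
Y(g) = 0 (Y(g) = -1/3*0 = 0)
P(l) = 1 + l (P(l) = l + 1**2 = l + 1 = 1 + l)
u(m) = -1/(6*(-4 + m)) (u(m) = -1/(6*(m + (1 - 5))) = -1/(6*(m - 4)) = -1/(6*(-4 + m)))
4*u(E(9, Y(5))) = 4*(-1/(-24 + 6*0)) = 4*(-1/(-24 + 0)) = 4*(-1/(-24)) = 4*(-1*(-1/24)) = 4*(1/24) = 1/6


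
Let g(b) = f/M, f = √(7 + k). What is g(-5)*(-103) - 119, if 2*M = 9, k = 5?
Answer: -119 - 412*√3/9 ≈ -198.29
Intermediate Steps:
M = 9/2 (M = (½)*9 = 9/2 ≈ 4.5000)
f = 2*√3 (f = √(7 + 5) = √12 = 2*√3 ≈ 3.4641)
g(b) = 4*√3/9 (g(b) = (2*√3)/(9/2) = (2*√3)*(2/9) = 4*√3/9)
g(-5)*(-103) - 119 = (4*√3/9)*(-103) - 119 = -412*√3/9 - 119 = -119 - 412*√3/9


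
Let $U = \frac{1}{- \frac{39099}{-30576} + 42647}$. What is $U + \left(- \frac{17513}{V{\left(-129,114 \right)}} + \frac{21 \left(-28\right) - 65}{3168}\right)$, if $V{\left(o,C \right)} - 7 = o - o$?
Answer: $- \frac{8039354215142081}{3213089931744} \approx -2502.1$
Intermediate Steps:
$U = \frac{10192}{434671257}$ ($U = \frac{1}{\left(-39099\right) \left(- \frac{1}{30576}\right) + 42647} = \frac{1}{\frac{13033}{10192} + 42647} = \frac{1}{\frac{434671257}{10192}} = \frac{10192}{434671257} \approx 2.3448 \cdot 10^{-5}$)
$V{\left(o,C \right)} = 7$ ($V{\left(o,C \right)} = 7 + \left(o - o\right) = 7 + 0 = 7$)
$U + \left(- \frac{17513}{V{\left(-129,114 \right)}} + \frac{21 \left(-28\right) - 65}{3168}\right) = \frac{10192}{434671257} - \left(\frac{17513}{7} - \frac{21 \left(-28\right) - 65}{3168}\right) = \frac{10192}{434671257} - \left(\frac{17513}{7} - \left(-588 - 65\right) \frac{1}{3168}\right) = \frac{10192}{434671257} - \frac{55485755}{22176} = - \frac{8039354215142081}{3213089931744}$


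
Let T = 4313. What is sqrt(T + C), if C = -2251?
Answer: sqrt(2062) ≈ 45.409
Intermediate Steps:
sqrt(T + C) = sqrt(4313 - 2251) = sqrt(2062)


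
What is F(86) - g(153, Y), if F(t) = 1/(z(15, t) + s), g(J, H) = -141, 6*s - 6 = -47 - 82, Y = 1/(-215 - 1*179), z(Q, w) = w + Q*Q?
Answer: 81923/581 ≈ 141.00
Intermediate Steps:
z(Q, w) = w + Q**2
Y = -1/394 (Y = 1/(-215 - 179) = 1/(-394) = -1/394 ≈ -0.0025381)
s = -41/2 (s = 1 + (-47 - 82)/6 = 1 + (1/6)*(-129) = 1 - 43/2 = -41/2 ≈ -20.500)
F(t) = 1/(409/2 + t) (F(t) = 1/((t + 15**2) - 41/2) = 1/((t + 225) - 41/2) = 1/((225 + t) - 41/2) = 1/(409/2 + t))
F(86) - g(153, Y) = 2/(409 + 2*86) - 1*(-141) = 2/(409 + 172) + 141 = 2/581 + 141 = 81923/581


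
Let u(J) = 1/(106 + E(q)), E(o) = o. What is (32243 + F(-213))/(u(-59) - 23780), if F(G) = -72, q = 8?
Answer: -3667494/2710919 ≈ -1.3529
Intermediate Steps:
u(J) = 1/114 (u(J) = 1/(106 + 8) = 1/114)
(32243 + F(-213))/(u(-59) - 23780) = (32243 - 72)/(1/114 - 23780) = 32171/(-2710919/114) = 32171*(-114/2710919) = -3667494/2710919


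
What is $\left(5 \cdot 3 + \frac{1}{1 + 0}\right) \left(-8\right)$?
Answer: $-128$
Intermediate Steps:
$\left(5 \cdot 3 + \frac{1}{1 + 0}\right) \left(-8\right) = \left(15 + 1^{-1}\right) \left(-8\right) = \left(15 + 1\right) \left(-8\right) = 16 \left(-8\right) = -128$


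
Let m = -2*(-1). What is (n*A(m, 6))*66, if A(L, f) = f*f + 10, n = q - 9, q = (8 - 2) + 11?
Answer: 24288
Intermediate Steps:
q = 17 (q = 6 + 11 = 17)
m = 2
n = 8 (n = 17 - 9 = 8)
A(L, f) = 10 + f² (A(L, f) = f² + 10 = 10 + f²)
(n*A(m, 6))*66 = (8*(10 + 6²))*66 = (8*(10 + 36))*66 = (8*46)*66 = 368*66 = 24288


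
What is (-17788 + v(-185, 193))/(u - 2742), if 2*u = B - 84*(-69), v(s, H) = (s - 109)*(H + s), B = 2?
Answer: -20140/157 ≈ -128.28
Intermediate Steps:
v(s, H) = (-109 + s)*(H + s)
u = 2899 (u = (2 - 84*(-69))/2 = (2 + 5796)/2 = (1/2)*5798 = 2899)
(-17788 + v(-185, 193))/(u - 2742) = (-17788 + ((-185)**2 - 109*193 - 109*(-185) + 193*(-185)))/(2899 - 2742) = (-17788 + (34225 - 21037 + 20165 - 35705))/157 = (-17788 - 2352)*(1/157) = -20140*1/157 = -20140/157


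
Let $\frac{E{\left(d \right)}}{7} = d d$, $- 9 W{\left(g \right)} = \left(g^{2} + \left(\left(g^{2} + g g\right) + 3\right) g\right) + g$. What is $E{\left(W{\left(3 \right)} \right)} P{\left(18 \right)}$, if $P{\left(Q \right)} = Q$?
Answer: $8750$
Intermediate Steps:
$W{\left(g \right)} = - \frac{g}{9} - \frac{g^{2}}{9} - \frac{g \left(3 + 2 g^{2}\right)}{9}$ ($W{\left(g \right)} = - \frac{\left(g^{2} + \left(\left(g^{2} + g g\right) + 3\right) g\right) + g}{9} = - \frac{\left(g^{2} + \left(\left(g^{2} + g^{2}\right) + 3\right) g\right) + g}{9} = - \frac{\left(g^{2} + \left(2 g^{2} + 3\right) g\right) + g}{9} = - \frac{\left(g^{2} + \left(3 + 2 g^{2}\right) g\right) + g}{9} = - \frac{\left(g^{2} + g \left(3 + 2 g^{2}\right)\right) + g}{9} = - \frac{g + g^{2} + g \left(3 + 2 g^{2}\right)}{9} = - \frac{g}{9} - \frac{g^{2}}{9} - \frac{g \left(3 + 2 g^{2}\right)}{9}$)
$E{\left(d \right)} = 7 d^{2}$ ($E{\left(d \right)} = 7 d d = 7 d^{2}$)
$E{\left(W{\left(3 \right)} \right)} P{\left(18 \right)} = 7 \left(\left(- \frac{1}{9}\right) 3 \left(4 + 3 + 2 \cdot 3^{2}\right)\right)^{2} \cdot 18 = 7 \left(\left(- \frac{1}{9}\right) 3 \left(4 + 3 + 2 \cdot 9\right)\right)^{2} \cdot 18 = 7 \left(\left(- \frac{1}{9}\right) 3 \left(4 + 3 + 18\right)\right)^{2} \cdot 18 = 7 \left(\left(- \frac{1}{9}\right) 3 \cdot 25\right)^{2} \cdot 18 = 7 \left(- \frac{25}{3}\right)^{2} \cdot 18 = 7 \cdot \frac{625}{9} \cdot 18 = \frac{4375}{9} \cdot 18 = 8750$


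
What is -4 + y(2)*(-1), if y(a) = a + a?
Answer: -8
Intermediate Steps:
y(a) = 2*a
-4 + y(2)*(-1) = -4 + (2*2)*(-1) = -4 + 4*(-1) = -4 - 4 = -8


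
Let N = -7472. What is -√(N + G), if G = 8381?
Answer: -3*√101 ≈ -30.150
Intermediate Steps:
-√(N + G) = -√(-7472 + 8381) = -√909 = -3*√101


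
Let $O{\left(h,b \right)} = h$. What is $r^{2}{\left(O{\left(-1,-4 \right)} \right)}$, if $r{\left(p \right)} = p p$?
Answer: $1$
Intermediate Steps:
$r{\left(p \right)} = p^{2}$
$r^{2}{\left(O{\left(-1,-4 \right)} \right)} = \left(\left(-1\right)^{2}\right)^{2} = 1^{2} = 1$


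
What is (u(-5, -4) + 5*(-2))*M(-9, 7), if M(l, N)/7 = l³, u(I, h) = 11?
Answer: -5103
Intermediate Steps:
M(l, N) = 7*l³
(u(-5, -4) + 5*(-2))*M(-9, 7) = (11 + 5*(-2))*(7*(-9)³) = (11 - 10)*(7*(-729)) = 1*(-5103) = -5103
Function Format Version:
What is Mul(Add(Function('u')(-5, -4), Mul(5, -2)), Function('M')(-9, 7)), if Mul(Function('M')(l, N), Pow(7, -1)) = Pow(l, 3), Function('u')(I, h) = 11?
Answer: -5103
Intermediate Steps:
Function('M')(l, N) = Mul(7, Pow(l, 3))
Mul(Add(Function('u')(-5, -4), Mul(5, -2)), Function('M')(-9, 7)) = Mul(Add(11, Mul(5, -2)), Mul(7, Pow(-9, 3))) = Mul(Add(11, -10), Mul(7, -729)) = Mul(1, -5103) = -5103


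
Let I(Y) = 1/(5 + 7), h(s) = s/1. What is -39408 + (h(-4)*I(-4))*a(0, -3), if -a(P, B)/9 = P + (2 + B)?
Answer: -39411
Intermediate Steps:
a(P, B) = -18 - 9*B - 9*P (a(P, B) = -9*(P + (2 + B)) = -9*(2 + B + P) = -18 - 9*B - 9*P)
h(s) = s (h(s) = s*1 = s)
I(Y) = 1/12
-39408 + (h(-4)*I(-4))*a(0, -3) = -39408 + (-4*1/12)*(-18 - 9*(-3) - 9*0) = -39408 - (-18 + 27 + 0)/3 = -39408 - ⅓*9 = -39408 - 3 = -39411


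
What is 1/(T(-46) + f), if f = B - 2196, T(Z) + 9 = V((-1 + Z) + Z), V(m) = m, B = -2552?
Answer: -1/4850 ≈ -0.00020619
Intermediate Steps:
T(Z) = -10 + 2*Z (T(Z) = -9 + ((-1 + Z) + Z) = -9 + (-1 + 2*Z) = -10 + 2*Z)
f = -4748 (f = -2552 - 2196 = -4748)
1/(T(-46) + f) = 1/((-10 + 2*(-46)) - 4748) = 1/((-10 - 92) - 4748) = 1/(-102 - 4748) = 1/(-4850) = -1/4850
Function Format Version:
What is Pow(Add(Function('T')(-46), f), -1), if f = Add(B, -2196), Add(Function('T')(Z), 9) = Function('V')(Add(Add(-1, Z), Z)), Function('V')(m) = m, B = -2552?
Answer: Rational(-1, 4850) ≈ -0.00020619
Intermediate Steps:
Function('T')(Z) = Add(-10, Mul(2, Z)) (Function('T')(Z) = Add(-9, Add(Add(-1, Z), Z)) = Add(-9, Add(-1, Mul(2, Z))) = Add(-10, Mul(2, Z)))
f = -4748 (f = Add(-2552, -2196) = -4748)
Pow(Add(Function('T')(-46), f), -1) = Pow(Add(Add(-10, Mul(2, -46)), -4748), -1) = Pow(Add(Add(-10, -92), -4748), -1) = Pow(Add(-102, -4748), -1) = Pow(-4850, -1) = Rational(-1, 4850)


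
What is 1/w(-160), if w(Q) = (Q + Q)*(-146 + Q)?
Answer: 1/97920 ≈ 1.0212e-5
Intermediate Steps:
w(Q) = 2*Q*(-146 + Q) (w(Q) = (2*Q)*(-146 + Q) = 2*Q*(-146 + Q))
1/w(-160) = 1/(2*(-160)*(-146 - 160)) = 1/(2*(-160)*(-306)) = 1/97920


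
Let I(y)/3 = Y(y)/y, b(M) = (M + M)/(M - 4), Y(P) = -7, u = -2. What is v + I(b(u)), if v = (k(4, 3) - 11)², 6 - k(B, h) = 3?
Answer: 65/2 ≈ 32.500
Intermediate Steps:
k(B, h) = 3 (k(B, h) = 6 - 1*3 = 6 - 3 = 3)
b(M) = 2*M/(-4 + M) (b(M) = (2*M)/(-4 + M) = 2*M/(-4 + M))
I(y) = -21/y (I(y) = 3*(-7/y) = -21/y)
v = 64 (v = (3 - 11)² = (-8)² = 64)
v + I(b(u)) = 64 - 21/(2*(-2)/(-4 - 2)) = 64 - 21/(2*(-2)/(-6)) = 64 - 21/(2*(-2)*(-⅙)) = 64 - 21/⅔ = 64 - 21*3/2 = 64 - 63/2 = 65/2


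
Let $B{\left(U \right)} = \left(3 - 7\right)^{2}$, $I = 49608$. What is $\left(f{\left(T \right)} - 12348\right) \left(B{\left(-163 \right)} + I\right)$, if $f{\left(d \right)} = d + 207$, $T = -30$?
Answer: $-603973704$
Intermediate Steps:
$f{\left(d \right)} = 207 + d$
$B{\left(U \right)} = 16$ ($B{\left(U \right)} = \left(-4\right)^{2} = 16$)
$\left(f{\left(T \right)} - 12348\right) \left(B{\left(-163 \right)} + I\right) = \left(\left(207 - 30\right) - 12348\right) \left(16 + 49608\right) = \left(177 - 12348\right) 49624 = \left(-12171\right) 49624 = -603973704$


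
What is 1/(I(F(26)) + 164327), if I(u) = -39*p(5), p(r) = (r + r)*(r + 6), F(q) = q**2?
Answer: 1/160037 ≈ 6.2486e-6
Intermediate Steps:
p(r) = 2*r*(6 + r) (p(r) = (2*r)*(6 + r) = 2*r*(6 + r))
I(u) = -4290 (I(u) = -78*5*(6 + 5) = -78*5*11 = -39*110 = -4290)
1/(I(F(26)) + 164327) = 1/(-4290 + 164327) = 1/160037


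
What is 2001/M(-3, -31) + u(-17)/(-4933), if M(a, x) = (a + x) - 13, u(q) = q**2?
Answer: -9884516/231851 ≈ -42.633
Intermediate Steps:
M(a, x) = -13 + a + x
2001/M(-3, -31) + u(-17)/(-4933) = 2001/(-13 - 3 - 31) + (-17)**2/(-4933) = 2001/(-47) + 289*(-1/4933) = 2001*(-1/47) - 289/4933 = -2001/47 - 289/4933 = -9884516/231851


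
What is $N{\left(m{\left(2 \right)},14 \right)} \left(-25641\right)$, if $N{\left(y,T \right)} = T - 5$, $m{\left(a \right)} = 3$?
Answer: $-230769$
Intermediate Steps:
$N{\left(y,T \right)} = -5 + T$ ($N{\left(y,T \right)} = T - 5 = -5 + T$)
$N{\left(m{\left(2 \right)},14 \right)} \left(-25641\right) = \left(-5 + 14\right) \left(-25641\right) = 9 \left(-25641\right) = -230769$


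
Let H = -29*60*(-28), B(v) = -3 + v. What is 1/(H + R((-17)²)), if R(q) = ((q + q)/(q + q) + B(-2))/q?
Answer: 289/14080076 ≈ 2.0525e-5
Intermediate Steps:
H = 48720 (H = -1740*(-28) = 48720)
R(q) = -4/q (R(q) = ((q + q)/(q + q) + (-3 - 2))/q = ((2*q)/((2*q)) - 5)/q = ((2*q)*(1/(2*q)) - 5)/q = (1 - 5)/q = -4/q)
1/(H + R((-17)²)) = 1/(48720 - 4/((-17)²)) = 1/(48720 - 4/289) = 1/(14080076/289) = 289/14080076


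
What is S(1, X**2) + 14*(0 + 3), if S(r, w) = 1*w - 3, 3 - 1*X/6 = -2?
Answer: 939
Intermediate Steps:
X = 30 (X = 18 - 6*(-2) = 18 + 12 = 30)
S(r, w) = -3 + w (S(r, w) = w - 3 = -3 + w)
S(1, X**2) + 14*(0 + 3) = (-3 + 30**2) + 14*(0 + 3) = (-3 + 900) + 14*3 = 897 + 42 = 939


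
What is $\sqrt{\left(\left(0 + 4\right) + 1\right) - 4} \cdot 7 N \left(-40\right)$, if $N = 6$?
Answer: $-1680$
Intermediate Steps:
$\sqrt{\left(\left(0 + 4\right) + 1\right) - 4} \cdot 7 N \left(-40\right) = \sqrt{\left(\left(0 + 4\right) + 1\right) - 4} \cdot 7 \cdot 6 \left(-40\right) = \sqrt{\left(4 + 1\right) - 4} \cdot 7 \cdot 6 \left(-40\right) = \sqrt{5 - 4} \cdot 7 \cdot 6 \left(-40\right) = \sqrt{1} \cdot 7 \cdot 6 \left(-40\right) = 1 \cdot 7 \cdot 6 \left(-40\right) = 7 \cdot 6 \left(-40\right) = 42 \left(-40\right) = -1680$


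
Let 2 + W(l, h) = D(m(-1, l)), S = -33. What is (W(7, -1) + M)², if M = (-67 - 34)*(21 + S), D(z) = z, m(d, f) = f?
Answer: 1481089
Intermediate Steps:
W(l, h) = -2 + l
M = 1212 (M = (-67 - 34)*(21 - 33) = -101*(-12) = 1212)
(W(7, -1) + M)² = ((-2 + 7) + 1212)² = (5 + 1212)² = 1217² = 1481089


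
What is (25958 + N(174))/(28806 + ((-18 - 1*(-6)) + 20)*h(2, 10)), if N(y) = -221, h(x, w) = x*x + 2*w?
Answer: 8579/9666 ≈ 0.88754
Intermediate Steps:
h(x, w) = x**2 + 2*w
(25958 + N(174))/(28806 + ((-18 - 1*(-6)) + 20)*h(2, 10)) = (25958 - 221)/(28806 + ((-18 - 1*(-6)) + 20)*(2**2 + 2*10)) = 25737/(28806 + ((-18 + 6) + 20)*(4 + 20)) = 25737/(28806 + (-12 + 20)*24) = 25737/(28806 + 8*24) = 25737/(28806 + 192) = 25737/28998 = 25737*(1/28998) = 8579/9666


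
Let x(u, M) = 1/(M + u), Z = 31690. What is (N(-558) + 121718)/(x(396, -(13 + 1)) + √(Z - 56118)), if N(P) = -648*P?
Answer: 184621364/3564631473 - 141050722096*I*√6107/3564631473 ≈ 0.051793 - 3092.3*I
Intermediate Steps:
(N(-558) + 121718)/(x(396, -(13 + 1)) + √(Z - 56118)) = (-648*(-558) + 121718)/(1/(-(13 + 1) + 396) + √(31690 - 56118)) = (361584 + 121718)/(1/(-1*14 + 396) + √(-24428)) = 483302/(1/(-14 + 396) + 2*I*√6107) = 483302/(1/382 + 2*I*√6107)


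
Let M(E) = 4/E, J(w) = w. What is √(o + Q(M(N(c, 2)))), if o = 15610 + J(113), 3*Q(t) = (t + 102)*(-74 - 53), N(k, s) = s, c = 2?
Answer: √101883/3 ≈ 106.40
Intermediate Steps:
Q(t) = -4318 - 127*t/3 (Q(t) = ((t + 102)*(-74 - 53))/3 = ((102 + t)*(-127))/3 = (-12954 - 127*t)/3 = -4318 - 127*t/3)
o = 15723 (o = 15610 + 113 = 15723)
√(o + Q(M(N(c, 2)))) = √(15723 + (-4318 - 508/(3*2))) = √(15723 + (-4318 - 127/3*2)) = √(15723 + (-4318 - 254/3)) = √(15723 - 13208/3) = √(33961/3) = √101883/3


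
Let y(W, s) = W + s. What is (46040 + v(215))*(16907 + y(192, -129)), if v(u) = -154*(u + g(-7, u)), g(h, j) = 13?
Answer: 185448160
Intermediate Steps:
v(u) = -2002 - 154*u (v(u) = -154*(u + 13) = -154*(13 + u) = -2002 - 154*u)
(46040 + v(215))*(16907 + y(192, -129)) = (46040 + (-2002 - 154*215))*(16907 + (192 - 129)) = (46040 + (-2002 - 33110))*(16907 + 63) = (46040 - 35112)*16970 = 10928*16970 = 185448160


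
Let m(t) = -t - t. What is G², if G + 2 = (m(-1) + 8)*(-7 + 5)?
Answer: 484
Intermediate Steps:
m(t) = -2*t
G = -22 (G = -2 + (-2*(-1) + 8)*(-7 + 5) = -2 + (2 + 8)*(-2) = -2 + 10*(-2) = -2 - 20 = -22)
G² = (-22)² = 484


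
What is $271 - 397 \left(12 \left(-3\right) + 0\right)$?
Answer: $14563$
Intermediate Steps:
$271 - 397 \left(12 \left(-3\right) + 0\right) = 271 - 397 \left(-36 + 0\right) = 271 - -14292 = 271 + 14292 = 14563$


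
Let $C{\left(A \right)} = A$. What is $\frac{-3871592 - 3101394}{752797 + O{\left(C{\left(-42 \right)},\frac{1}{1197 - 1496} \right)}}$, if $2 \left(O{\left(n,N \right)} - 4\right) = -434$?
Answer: $- \frac{3486493}{376292} \approx -9.2654$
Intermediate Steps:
$O{\left(n,N \right)} = -213$ ($O{\left(n,N \right)} = 4 + \frac{1}{2} \left(-434\right) = 4 - 217 = -213$)
$\frac{-3871592 - 3101394}{752797 + O{\left(C{\left(-42 \right)},\frac{1}{1197 - 1496} \right)}} = \frac{-3871592 - 3101394}{752797 - 213} = - \frac{6972986}{752584} = \left(-6972986\right) \frac{1}{752584} = - \frac{3486493}{376292}$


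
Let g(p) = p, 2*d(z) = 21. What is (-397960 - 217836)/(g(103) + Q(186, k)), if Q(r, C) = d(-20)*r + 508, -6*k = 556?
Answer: -153949/641 ≈ -240.17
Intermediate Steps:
k = -278/3 (k = -⅙*556 = -278/3 ≈ -92.667)
d(z) = 21/2 (d(z) = (½)*21 = 21/2)
Q(r, C) = 508 + 21*r/2 (Q(r, C) = 21*r/2 + 508 = 508 + 21*r/2)
(-397960 - 217836)/(g(103) + Q(186, k)) = (-397960 - 217836)/(103 + (508 + (21/2)*186)) = -615796/(103 + (508 + 1953)) = -615796/(103 + 2461) = -615796/2564 = -615796*1/2564 = -153949/641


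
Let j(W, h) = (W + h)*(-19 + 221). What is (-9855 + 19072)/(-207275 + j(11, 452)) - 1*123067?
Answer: -13998757400/113749 ≈ -1.2307e+5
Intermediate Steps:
j(W, h) = 202*W + 202*h (j(W, h) = (W + h)*202 = 202*W + 202*h)
(-9855 + 19072)/(-207275 + j(11, 452)) - 1*123067 = (-9855 + 19072)/(-207275 + (202*11 + 202*452)) - 1*123067 = 9217/(-207275 + (2222 + 91304)) - 123067 = 9217/(-207275 + 93526) - 123067 = 9217/(-113749) - 123067 = 9217*(-1/113749) - 123067 = -9217/113749 - 123067 = -13998757400/113749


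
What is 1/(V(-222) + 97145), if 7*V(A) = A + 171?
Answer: 7/679964 ≈ 1.0295e-5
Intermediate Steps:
V(A) = 171/7 + A/7 (V(A) = (A + 171)/7 = (171 + A)/7 = 171/7 + A/7)
1/(V(-222) + 97145) = 1/((171/7 + (⅐)*(-222)) + 97145) = 1/((171/7 - 222/7) + 97145) = 1/(-51/7 + 97145) = 1/(679964/7) = 7/679964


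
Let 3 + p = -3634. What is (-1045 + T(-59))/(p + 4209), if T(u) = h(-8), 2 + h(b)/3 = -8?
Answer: -1075/572 ≈ -1.8794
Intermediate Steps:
h(b) = -30 (h(b) = -6 + 3*(-8) = -6 - 24 = -30)
T(u) = -30
p = -3637 (p = -3 - 3634 = -3637)
(-1045 + T(-59))/(p + 4209) = (-1045 - 30)/(-3637 + 4209) = -1075/572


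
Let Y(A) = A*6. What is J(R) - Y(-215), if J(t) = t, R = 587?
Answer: 1877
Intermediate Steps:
Y(A) = 6*A
J(R) - Y(-215) = 587 - 6*(-215) = 587 - 1*(-1290) = 587 + 1290 = 1877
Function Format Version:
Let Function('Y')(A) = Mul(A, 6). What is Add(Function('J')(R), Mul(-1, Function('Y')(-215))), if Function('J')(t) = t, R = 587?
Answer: 1877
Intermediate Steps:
Function('Y')(A) = Mul(6, A)
Add(Function('J')(R), Mul(-1, Function('Y')(-215))) = Add(587, Mul(-1, Mul(6, -215))) = Add(587, Mul(-1, -1290)) = Add(587, 1290) = 1877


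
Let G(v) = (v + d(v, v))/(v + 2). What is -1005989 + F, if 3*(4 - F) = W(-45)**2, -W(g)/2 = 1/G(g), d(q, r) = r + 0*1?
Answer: -6111360724/6075 ≈ -1.0060e+6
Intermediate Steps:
d(q, r) = r (d(q, r) = r + 0 = r)
G(v) = 2*v/(2 + v) (G(v) = (v + v)/(v + 2) = (2*v)/(2 + v) = 2*v/(2 + v))
W(g) = -(2 + g)/g (W(g) = -2*(2 + g)/(2*g) = -(2 + g)/g)
F = 22451/6075 (F = 4 - (-2 - 1*(-45))**2/2025/3 = 4 - (-2 + 45)**2/2025/3 = 4 - (-1/45*43)**2/3 = 4 - (-43/45)**2/3 = 4 - 1/3*1849/2025 = 4 - 1849/6075 = 22451/6075 ≈ 3.6956)
-1005989 + F = -1005989 + 22451/6075 = -6111360724/6075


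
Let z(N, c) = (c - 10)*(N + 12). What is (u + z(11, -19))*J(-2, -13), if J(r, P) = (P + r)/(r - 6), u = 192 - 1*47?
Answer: -3915/4 ≈ -978.75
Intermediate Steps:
u = 145 (u = 192 - 47 = 145)
z(N, c) = (-10 + c)*(12 + N)
J(r, P) = (P + r)/(-6 + r)
(u + z(11, -19))*J(-2, -13) = (145 + (-120 - 10*11 + 12*(-19) + 11*(-19)))*((-13 - 2)/(-6 - 2)) = (145 + (-120 - 110 - 228 - 209))*(-15/(-8)) = (145 - 667)*(-⅛*(-15)) = -522*15/8 = -3915/4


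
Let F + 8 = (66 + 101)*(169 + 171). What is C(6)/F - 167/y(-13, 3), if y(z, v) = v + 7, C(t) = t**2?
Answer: -263349/15770 ≈ -16.699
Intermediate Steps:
y(z, v) = 7 + v
F = 56772 (F = -8 + (66 + 101)*(169 + 171) = -8 + 167*340 = -8 + 56780 = 56772)
C(6)/F - 167/y(-13, 3) = 6**2/56772 - 167/(7 + 3) = 36*(1/56772) - 167/10 = 1/1577 - 167*1/10 = 1/1577 - 167/10 = -263349/15770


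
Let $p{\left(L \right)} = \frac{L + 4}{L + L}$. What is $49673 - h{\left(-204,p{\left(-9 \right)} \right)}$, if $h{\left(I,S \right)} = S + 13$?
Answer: $\frac{893875}{18} \approx 49660.0$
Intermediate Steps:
$p{\left(L \right)} = \frac{4 + L}{2 L}$
$h{\left(I,S \right)} = 13 + S$
$49673 - h{\left(-204,p{\left(-9 \right)} \right)} = 49673 - \left(13 + \frac{4 - 9}{2 \left(-9\right)}\right) = 49673 - \left(13 + \frac{1}{2} \left(- \frac{1}{9}\right) \left(-5\right)\right) = 49673 - \left(13 + \frac{5}{18}\right) = 49673 - \frac{239}{18} = \frac{893875}{18}$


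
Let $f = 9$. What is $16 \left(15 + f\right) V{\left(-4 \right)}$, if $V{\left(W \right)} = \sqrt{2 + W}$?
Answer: $384 i \sqrt{2} \approx 543.06 i$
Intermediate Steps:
$16 \left(15 + f\right) V{\left(-4 \right)} = 16 \left(15 + 9\right) \sqrt{2 - 4} = 16 \cdot 24 \sqrt{-2} = 384 i \sqrt{2}$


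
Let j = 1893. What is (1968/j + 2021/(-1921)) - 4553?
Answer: -5518938578/1212151 ≈ -4553.0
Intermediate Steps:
(1968/j + 2021/(-1921)) - 4553 = (1968/1893 + 2021/(-1921)) - 4553 = (1968*(1/1893) + 2021*(-1/1921)) - 4553 = (656/631 - 2021/1921) - 4553 = -15075/1212151 - 4553 = -5518938578/1212151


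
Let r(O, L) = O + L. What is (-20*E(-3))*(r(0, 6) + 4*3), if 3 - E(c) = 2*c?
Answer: -3240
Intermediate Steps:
r(O, L) = L + O
E(c) = 3 - 2*c
(-20*E(-3))*(r(0, 6) + 4*3) = (-20*(3 - 2*(-3)))*((6 + 0) + 4*3) = (-20*(3 + 6))*(6 + 12) = -20*9*18 = -180*18 = -3240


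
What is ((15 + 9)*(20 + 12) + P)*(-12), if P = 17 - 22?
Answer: -9156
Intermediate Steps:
P = -5
((15 + 9)*(20 + 12) + P)*(-12) = ((15 + 9)*(20 + 12) - 5)*(-12) = (24*32 - 5)*(-12) = (768 - 5)*(-12) = 763*(-12) = -9156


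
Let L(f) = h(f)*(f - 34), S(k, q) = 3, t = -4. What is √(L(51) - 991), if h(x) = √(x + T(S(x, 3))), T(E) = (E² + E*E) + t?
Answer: √(-991 + 17*√65) ≈ 29.222*I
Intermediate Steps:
T(E) = -4 + 2*E² (T(E) = (E² + E*E) - 4 = (E² + E²) - 4 = 2*E² - 4 = -4 + 2*E²)
h(x) = √(14 + x) (h(x) = √(x + (-4 + 2*3²)) = √(x + (-4 + 2*9)) = √(x + (-4 + 18)) = √(x + 14) = √(14 + x))
L(f) = √(14 + f)*(-34 + f) (L(f) = √(14 + f)*(f - 34) = √(14 + f)*(-34 + f))
√(L(51) - 991) = √(√(14 + 51)*(-34 + 51) - 991) = √(√65*17 - 991) = √(17*√65 - 991) = √(-991 + 17*√65)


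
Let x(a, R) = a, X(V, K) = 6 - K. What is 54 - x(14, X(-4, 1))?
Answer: 40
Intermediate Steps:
54 - x(14, X(-4, 1)) = 54 - 1*14 = 54 - 14 = 40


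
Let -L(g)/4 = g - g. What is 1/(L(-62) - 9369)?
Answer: -1/9369 ≈ -0.00010673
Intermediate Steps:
L(g) = 0 (L(g) = -4*(g - g) = -4*0 = 0)
1/(L(-62) - 9369) = 1/(0 - 9369) = 1/(-9369) = -1/9369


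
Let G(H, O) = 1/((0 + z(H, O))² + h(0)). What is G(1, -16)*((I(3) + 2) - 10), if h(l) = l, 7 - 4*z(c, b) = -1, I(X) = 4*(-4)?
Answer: -6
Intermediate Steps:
I(X) = -16
z(c, b) = 2 (z(c, b) = 7/4 - ¼*(-1) = 7/4 + ¼ = 2)
G(H, O) = ¼ (G(H, O) = 1/((0 + 2)² + 0) = 1/(2² + 0) = 1/(4 + 0) = 1/4 = ¼)
G(1, -16)*((I(3) + 2) - 10) = ((-16 + 2) - 10)/4 = (-14 - 10)/4 = (¼)*(-24) = -6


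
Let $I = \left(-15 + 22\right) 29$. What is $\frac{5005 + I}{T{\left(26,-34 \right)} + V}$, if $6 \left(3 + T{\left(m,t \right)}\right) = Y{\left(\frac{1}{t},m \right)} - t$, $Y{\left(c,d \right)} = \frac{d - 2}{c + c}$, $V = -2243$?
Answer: $- \frac{15624}{6925} \approx -2.2562$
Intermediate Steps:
$I = 203$ ($I = 7 \cdot 29 = 203$)
$Y{\left(c,d \right)} = \frac{-2 + d}{2 c}$
$T{\left(m,t \right)} = -3 - \frac{t}{6} + \frac{t \left(-2 + m\right)}{12}$ ($T{\left(m,t \right)} = -3 + \frac{\frac{-2 + m}{2 \frac{1}{t}} - t}{6} = -3 + \frac{\frac{t \left(-2 + m\right)}{2} - t}{6} = -3 + \frac{- t + \frac{t \left(-2 + m\right)}{2}}{6} = -3 + \left(- \frac{t}{6} + \frac{t \left(-2 + m\right)}{12}\right) = -3 - \frac{t}{6} + \frac{t \left(-2 + m\right)}{12}$)
$\frac{5005 + I}{T{\left(26,-34 \right)} + V} = \frac{5005 + 203}{\left(-3 - - \frac{34}{3} + \frac{1}{12} \cdot 26 \left(-34\right)\right) - 2243} = \frac{5208}{\left(-3 + \frac{34}{3} - \frac{221}{3}\right) - 2243} = \frac{5208}{- \frac{196}{3} - 2243} = \frac{5208}{- \frac{6925}{3}} = 5208 \left(- \frac{3}{6925}\right) = - \frac{15624}{6925}$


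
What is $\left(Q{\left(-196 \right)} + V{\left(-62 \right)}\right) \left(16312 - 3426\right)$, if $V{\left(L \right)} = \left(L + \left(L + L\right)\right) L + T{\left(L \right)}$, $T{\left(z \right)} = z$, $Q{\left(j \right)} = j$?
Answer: $145276764$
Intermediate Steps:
$V{\left(L \right)} = L + 3 L^{2}$ ($V{\left(L \right)} = \left(L + \left(L + L\right)\right) L + L = \left(L + 2 L\right) L + L = 3 L L + L = 3 L^{2} + L = L + 3 L^{2}$)
$\left(Q{\left(-196 \right)} + V{\left(-62 \right)}\right) \left(16312 - 3426\right) = \left(-196 - 62 \left(1 + 3 \left(-62\right)\right)\right) \left(16312 - 3426\right) = \left(-196 - 62 \left(1 - 186\right)\right) 12886 = \left(-196 - -11470\right) 12886 = \left(-196 + 11470\right) 12886 = 11274 \cdot 12886 = 145276764$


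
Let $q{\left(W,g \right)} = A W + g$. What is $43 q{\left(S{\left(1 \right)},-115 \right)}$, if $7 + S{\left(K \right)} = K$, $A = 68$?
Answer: $-22489$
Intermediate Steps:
$S{\left(K \right)} = -7 + K$
$q{\left(W,g \right)} = g + 68 W$ ($q{\left(W,g \right)} = 68 W + g = g + 68 W$)
$43 q{\left(S{\left(1 \right)},-115 \right)} = 43 \left(-115 + 68 \left(-7 + 1\right)\right) = 43 \left(-115 + 68 \left(-6\right)\right) = 43 \left(-115 - 408\right) = 43 \left(-523\right) = -22489$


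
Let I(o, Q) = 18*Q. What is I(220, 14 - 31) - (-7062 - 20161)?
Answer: 26917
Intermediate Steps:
I(220, 14 - 31) - (-7062 - 20161) = 18*(14 - 31) - (-7062 - 20161) = 18*(-17) - 1*(-27223) = -306 + 27223 = 26917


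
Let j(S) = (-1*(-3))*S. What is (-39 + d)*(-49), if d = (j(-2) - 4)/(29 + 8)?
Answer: 71197/37 ≈ 1924.2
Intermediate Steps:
j(S) = 3*S
d = -10/37 (d = (3*(-2) - 4)/(29 + 8) = (-6 - 4)/37 = -10*1/37 = -10/37 ≈ -0.27027)
(-39 + d)*(-49) = (-39 - 10/37)*(-49) = -1453/37*(-49) = 71197/37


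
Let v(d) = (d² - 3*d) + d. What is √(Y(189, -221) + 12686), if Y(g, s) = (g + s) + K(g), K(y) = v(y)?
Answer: 3*√5333 ≈ 219.08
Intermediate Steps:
v(d) = d² - 2*d
K(y) = y*(-2 + y)
Y(g, s) = g + s + g*(-2 + g) (Y(g, s) = (g + s) + g*(-2 + g) = g + s + g*(-2 + g))
√(Y(189, -221) + 12686) = √((-221 + 189² - 1*189) + 12686) = √((-221 + 35721 - 189) + 12686) = √(35311 + 12686) = √47997 = 3*√5333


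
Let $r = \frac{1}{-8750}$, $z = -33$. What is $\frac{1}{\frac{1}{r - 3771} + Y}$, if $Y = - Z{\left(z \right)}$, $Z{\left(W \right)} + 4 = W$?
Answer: $\frac{32996251}{1220852537} \approx 0.027027$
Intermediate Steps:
$r = - \frac{1}{8750} \approx -0.00011429$
$Z{\left(W \right)} = -4 + W$
$Y = 37$ ($Y = - (-4 - 33) = \left(-1\right) \left(-37\right) = 37$)
$\frac{1}{\frac{1}{r - 3771} + Y} = \frac{1}{\frac{1}{- \frac{1}{8750} - 3771} + 37} = \frac{1}{\frac{1}{- \frac{32996251}{8750}} + 37} = \frac{1}{- \frac{8750}{32996251} + 37} = \frac{1}{\frac{1220852537}{32996251}} = \frac{32996251}{1220852537}$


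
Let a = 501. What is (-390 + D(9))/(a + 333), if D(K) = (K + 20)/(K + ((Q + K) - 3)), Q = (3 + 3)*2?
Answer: -10501/22518 ≈ -0.46634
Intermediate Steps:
Q = 12 (Q = 6*2 = 12)
D(K) = (20 + K)/(9 + 2*K) (D(K) = (K + 20)/(K + ((12 + K) - 3)) = (20 + K)/(K + (9 + K)) = (20 + K)/(9 + 2*K))
(-390 + D(9))/(a + 333) = (-390 + (20 + 9)/(9 + 2*9))/(501 + 333) = (-390 + 29/(9 + 18))/834 = (-390 + 29/27)*(1/834) = -10501/27*1/834 = -10501/22518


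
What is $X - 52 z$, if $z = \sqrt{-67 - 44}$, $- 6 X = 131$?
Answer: $- \frac{131}{6} - 52 i \sqrt{111} \approx -21.833 - 547.85 i$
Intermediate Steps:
$X = - \frac{131}{6}$ ($X = \left(- \frac{1}{6}\right) 131 = - \frac{131}{6} \approx -21.833$)
$z = i \sqrt{111}$ ($z = \sqrt{-111} = i \sqrt{111} \approx 10.536 i$)
$X - 52 z = - \frac{131}{6} - 52 i \sqrt{111}$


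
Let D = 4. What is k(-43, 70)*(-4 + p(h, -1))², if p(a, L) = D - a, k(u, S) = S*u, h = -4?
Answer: -48160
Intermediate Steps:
p(a, L) = 4 - a
k(-43, 70)*(-4 + p(h, -1))² = (70*(-43))*(-4 + (4 - 1*(-4)))² = -3010*(-4 + (4 + 4))² = -3010*(-4 + 8)² = -3010*4² = -3010*16 = -48160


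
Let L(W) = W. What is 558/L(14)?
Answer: 279/7 ≈ 39.857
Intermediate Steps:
558/L(14) = 558/14 = 558*(1/14) = 279/7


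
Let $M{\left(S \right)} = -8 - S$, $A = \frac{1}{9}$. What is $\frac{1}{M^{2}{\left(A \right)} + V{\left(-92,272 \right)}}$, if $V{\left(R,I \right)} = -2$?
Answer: $\frac{81}{5167} \approx 0.015676$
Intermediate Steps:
$A = \frac{1}{9} \approx 0.11111$
$\frac{1}{M^{2}{\left(A \right)} + V{\left(-92,272 \right)}} = \frac{1}{\left(-8 - \frac{1}{9}\right)^{2} - 2} = \frac{1}{\left(- \frac{73}{9}\right)^{2} - 2} = \frac{1}{\frac{5329}{81} - 2} = \frac{1}{\frac{5167}{81}} = \frac{81}{5167}$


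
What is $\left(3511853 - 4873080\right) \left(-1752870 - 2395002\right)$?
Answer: $5646195358944$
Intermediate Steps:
$\left(3511853 - 4873080\right) \left(-1752870 - 2395002\right) = \left(-1361227\right) \left(-4147872\right) = 5646195358944$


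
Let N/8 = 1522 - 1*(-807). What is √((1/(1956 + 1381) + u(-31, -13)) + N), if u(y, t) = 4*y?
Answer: √206097114389/3337 ≈ 136.04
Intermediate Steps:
N = 18632 (N = 8*(1522 - 1*(-807)) = 8*(1522 + 807) = 8*2329 = 18632)
√((1/(1956 + 1381) + u(-31, -13)) + N) = √((1/(1956 + 1381) + 4*(-31)) + 18632) = √((1/3337 - 124) + 18632) = √(-413787/3337 + 18632) = √(61761197/3337) = √206097114389/3337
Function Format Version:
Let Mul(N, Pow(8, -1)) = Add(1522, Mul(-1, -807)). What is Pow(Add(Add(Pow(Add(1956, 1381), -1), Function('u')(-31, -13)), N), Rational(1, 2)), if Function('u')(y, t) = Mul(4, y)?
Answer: Mul(Rational(1, 3337), Pow(206097114389, Rational(1, 2))) ≈ 136.04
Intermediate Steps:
N = 18632 (N = Mul(8, Add(1522, Mul(-1, -807))) = Mul(8, Add(1522, 807)) = Mul(8, 2329) = 18632)
Pow(Add(Add(Pow(Add(1956, 1381), -1), Function('u')(-31, -13)), N), Rational(1, 2)) = Pow(Add(Add(Pow(Add(1956, 1381), -1), Mul(4, -31)), 18632), Rational(1, 2)) = Pow(Add(Add(Pow(3337, -1), -124), 18632), Rational(1, 2)) = Pow(Add(Add(Rational(1, 3337), -124), 18632), Rational(1, 2)) = Pow(Add(Rational(-413787, 3337), 18632), Rational(1, 2)) = Pow(Rational(61761197, 3337), Rational(1, 2)) = Mul(Rational(1, 3337), Pow(206097114389, Rational(1, 2)))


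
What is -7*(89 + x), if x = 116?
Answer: -1435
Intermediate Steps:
-7*(89 + x) = -7*(89 + 116) = -7*205 = -1435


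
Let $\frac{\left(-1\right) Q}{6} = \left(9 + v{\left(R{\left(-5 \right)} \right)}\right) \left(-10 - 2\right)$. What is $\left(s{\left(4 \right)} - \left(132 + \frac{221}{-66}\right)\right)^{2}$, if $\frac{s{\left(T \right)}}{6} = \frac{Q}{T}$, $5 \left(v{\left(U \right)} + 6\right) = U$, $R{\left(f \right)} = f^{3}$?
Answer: $\frac{27326404249}{4356} \approx 6.2733 \cdot 10^{6}$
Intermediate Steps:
$v{\left(U \right)} = -6 + \frac{U}{5}$
$Q = -1584$ ($Q = - 6 \left(9 + \left(-6 + \frac{\left(-5\right)^{3}}{5}\right)\right) \left(-10 - 2\right) = - 6 \left(9 + \left(-6 + \frac{1}{5} \left(-125\right)\right)\right) \left(-12\right) = - 6 \left(9 - 31\right) \left(-12\right) = - 6 \left(\left(-22\right) \left(-12\right)\right) = \left(-6\right) 264 = -1584$)
$s{\left(T \right)} = - \frac{9504}{T}$ ($s{\left(T \right)} = 6 \left(- \frac{1584}{T}\right) = - \frac{9504}{T}$)
$\left(s{\left(4 \right)} - \left(132 + \frac{221}{-66}\right)\right)^{2} = \left(- \frac{9504}{4} - \left(132 + \frac{221}{-66}\right)\right)^{2} = \left(\left(-9504\right) \frac{1}{4} - \frac{8491}{66}\right)^{2} = \left(-2376 + \left(\frac{221}{66} - 132\right)\right)^{2} = \left(-2376 - \frac{8491}{66}\right)^{2} = \left(- \frac{165307}{66}\right)^{2} = \frac{27326404249}{4356}$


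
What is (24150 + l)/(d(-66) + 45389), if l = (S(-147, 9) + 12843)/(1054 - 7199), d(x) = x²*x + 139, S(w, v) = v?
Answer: -24731483/247815560 ≈ -0.099798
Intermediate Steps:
d(x) = 139 + x³ (d(x) = x³ + 139 = 139 + x³)
l = -12852/6145 (l = (9 + 12843)/(1054 - 7199) = 12852/(-6145) = 12852*(-1/6145) = -12852/6145 ≈ -2.0915)
(24150 + l)/(d(-66) + 45389) = (24150 - 12852/6145)/((139 + (-66)³) + 45389) = 148388898/(6145*((139 - 287496) + 45389)) = 148388898/(6145*(-287357 + 45389)) = (148388898/6145)/(-241968) = (148388898/6145)*(-1/241968) = -24731483/247815560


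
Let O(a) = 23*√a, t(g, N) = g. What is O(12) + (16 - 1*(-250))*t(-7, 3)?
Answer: -1862 + 46*√3 ≈ -1782.3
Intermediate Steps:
O(12) + (16 - 1*(-250))*t(-7, 3) = 23*√12 + (16 - 1*(-250))*(-7) = 23*(2*√3) + (16 + 250)*(-7) = 46*√3 + 266*(-7) = 46*√3 - 1862 = -1862 + 46*√3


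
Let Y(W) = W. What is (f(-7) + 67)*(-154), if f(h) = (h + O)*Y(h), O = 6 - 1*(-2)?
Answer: -9240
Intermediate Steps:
O = 8 (O = 6 + 2 = 8)
f(h) = h*(8 + h) (f(h) = (h + 8)*h = (8 + h)*h = h*(8 + h))
(f(-7) + 67)*(-154) = (-7*(8 - 7) + 67)*(-154) = (-7*1 + 67)*(-154) = (-7 + 67)*(-154) = 60*(-154) = -9240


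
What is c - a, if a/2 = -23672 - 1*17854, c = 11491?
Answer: 94543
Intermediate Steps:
a = -83052 (a = 2*(-23672 - 1*17854) = 2*(-23672 - 17854) = 2*(-41526) = -83052)
c - a = 11491 - 1*(-83052) = 11491 + 83052 = 94543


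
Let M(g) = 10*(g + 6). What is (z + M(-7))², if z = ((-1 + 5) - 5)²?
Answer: 81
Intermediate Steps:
z = 1 (z = (4 - 5)² = (-1)² = 1)
M(g) = 60 + 10*g (M(g) = 10*(6 + g) = 60 + 10*g)
(z + M(-7))² = (1 + (60 + 10*(-7)))² = (1 + (60 - 70))² = (1 - 10)² = (-9)² = 81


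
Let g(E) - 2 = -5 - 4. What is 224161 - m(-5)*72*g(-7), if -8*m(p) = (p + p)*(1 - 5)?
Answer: 221641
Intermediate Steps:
g(E) = -7 (g(E) = 2 + (-5 - 4) = 2 - 9 = -7)
m(p) = p (m(p) = -(p + p)*(1 - 5)/8 = -2*p*(-4)/8 = -(-1)*p = p)
224161 - m(-5)*72*g(-7) = 224161 - (-5*72)*(-7) = 224161 - (-360)*(-7) = 224161 - 1*2520 = 224161 - 2520 = 221641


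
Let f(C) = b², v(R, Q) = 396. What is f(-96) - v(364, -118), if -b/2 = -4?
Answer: -332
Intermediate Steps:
b = 8 (b = -2*(-4) = 8)
f(C) = 64 (f(C) = 8² = 64)
f(-96) - v(364, -118) = 64 - 1*396 = 64 - 396 = -332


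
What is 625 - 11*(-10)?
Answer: 735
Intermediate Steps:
625 - 11*(-10) = 625 - 1*(-110) = 625 + 110 = 735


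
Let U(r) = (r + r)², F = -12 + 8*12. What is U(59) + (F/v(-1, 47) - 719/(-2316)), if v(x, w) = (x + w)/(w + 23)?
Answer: 748529209/53268 ≈ 14052.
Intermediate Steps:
v(x, w) = (w + x)/(23 + w)
F = 84 (F = -12 + 96 = 84)
U(r) = 4*r² (U(r) = (2*r)² = 4*r²)
U(59) + (F/v(-1, 47) - 719/(-2316)) = 4*59² + (84/(((47 - 1)/(23 + 47))) - 719/(-2316)) = 4*3481 + (84/((46/70)) - 719*(-1/2316)) = 13924 + (84/(((1/70)*46)) + 719/2316) = 13924 + (84/(23/35) + 719/2316) = 13924 + (84*(35/23) + 719/2316) = 13924 + (2940/23 + 719/2316) = 13924 + 6825577/53268 = 748529209/53268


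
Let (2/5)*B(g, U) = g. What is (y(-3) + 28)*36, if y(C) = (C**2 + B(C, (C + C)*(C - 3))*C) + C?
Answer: 2034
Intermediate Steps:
B(g, U) = 5*g/2
y(C) = C + 7*C**2/2 (y(C) = (C**2 + (5*C/2)*C) + C = (C**2 + 5*C**2/2) + C = 7*C**2/2 + C = C + 7*C**2/2)
(y(-3) + 28)*36 = ((1/2)*(-3)*(2 + 7*(-3)) + 28)*36 = ((1/2)*(-3)*(2 - 21) + 28)*36 = ((1/2)*(-3)*(-19) + 28)*36 = (57/2 + 28)*36 = (113/2)*36 = 2034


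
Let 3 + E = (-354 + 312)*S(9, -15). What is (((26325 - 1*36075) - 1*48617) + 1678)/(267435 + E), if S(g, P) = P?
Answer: -56689/268062 ≈ -0.21148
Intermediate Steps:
E = 627 (E = -3 + (-354 + 312)*(-15) = -3 - 42*(-15) = -3 + 630 = 627)
(((26325 - 1*36075) - 1*48617) + 1678)/(267435 + E) = (((26325 - 1*36075) - 1*48617) + 1678)/(267435 + 627) = (((26325 - 36075) - 48617) + 1678)/268062 = ((-9750 - 48617) + 1678)*(1/268062) = (-58367 + 1678)*(1/268062) = -56689*1/268062 = -56689/268062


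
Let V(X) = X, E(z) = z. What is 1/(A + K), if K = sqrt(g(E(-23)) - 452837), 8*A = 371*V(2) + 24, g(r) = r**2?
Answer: 1532/7383617 - 32*I*sqrt(113077)/7383617 ≈ 0.00020749 - 0.0014574*I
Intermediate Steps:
A = 383/4 (A = (371*2 + 24)/8 = (742 + 24)/8 = (1/8)*766 = 383/4 ≈ 95.750)
K = 2*I*sqrt(113077) (K = sqrt((-23)**2 - 452837) = sqrt(529 - 452837) = sqrt(-452308) = 2*I*sqrt(113077) ≈ 672.54*I)
1/(A + K) = 1/(383/4 + 2*I*sqrt(113077))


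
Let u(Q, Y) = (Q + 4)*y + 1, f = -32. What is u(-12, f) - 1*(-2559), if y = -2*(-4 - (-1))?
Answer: 2512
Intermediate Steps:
y = 6 (y = -2*(-4 - 1*(-1)) = -2*(-4 + 1) = -2*(-3) = 6)
u(Q, Y) = 25 + 6*Q (u(Q, Y) = (Q + 4)*6 + 1 = (4 + Q)*6 + 1 = (24 + 6*Q) + 1 = 25 + 6*Q)
u(-12, f) - 1*(-2559) = (25 + 6*(-12)) - 1*(-2559) = (25 - 72) + 2559 = -47 + 2559 = 2512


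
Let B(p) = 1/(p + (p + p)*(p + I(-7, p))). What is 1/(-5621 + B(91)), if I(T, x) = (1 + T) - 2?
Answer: -15197/85422336 ≈ -0.00017790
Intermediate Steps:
I(T, x) = -1 + T
B(p) = 1/(p + 2*p*(-8 + p)) (B(p) = 1/(p + (p + p)*(p + (-1 - 7))) = 1/(p + (2*p)*(p - 8)) = 1/(p + (2*p)*(-8 + p)) = 1/(p + 2*p*(-8 + p)))
1/(-5621 + B(91)) = 1/(-5621 + 1/(91*(-15 + 2*91))) = 1/(-5621 + 1/(91*(-15 + 182))) = 1/(-5621 + (1/91)/167) = 1/(-5621 + (1/91)*(1/167)) = 1/(-5621 + 1/15197) = 1/(-85422336/15197) = -15197/85422336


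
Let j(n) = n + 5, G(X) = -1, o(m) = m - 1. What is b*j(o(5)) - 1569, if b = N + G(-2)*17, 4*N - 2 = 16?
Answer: -3363/2 ≈ -1681.5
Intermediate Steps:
N = 9/2 (N = 1/2 + (1/4)*16 = 1/2 + 4 = 9/2 ≈ 4.5000)
o(m) = -1 + m
j(n) = 5 + n
b = -25/2 (b = 9/2 - 1*17 = 9/2 - 17 = -25/2 ≈ -12.500)
b*j(o(5)) - 1569 = -25*(5 + (-1 + 5))/2 - 1569 = -25*(5 + 4)/2 - 1569 = -25/2*9 - 1569 = -225/2 - 1569 = -3363/2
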